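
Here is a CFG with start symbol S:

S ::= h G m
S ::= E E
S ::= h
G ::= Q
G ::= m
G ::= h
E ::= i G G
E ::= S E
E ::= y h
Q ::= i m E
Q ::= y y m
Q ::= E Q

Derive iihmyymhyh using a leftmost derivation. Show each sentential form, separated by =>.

S => EE => iGGE => iQGE => iEQGE => iiGGQGE => iihGQGE => iihmQGE => iihmyymGE => iihmyymhE => iihmyymhyh

S => EE   [S ::= E E]
EE => iGGE   [E ::= i G G]
iGGE => iQGE   [G ::= Q]
iQGE => iEQGE   [Q ::= E Q]
iEQGE => iiGGQGE   [E ::= i G G]
iiGGQGE => iihGQGE   [G ::= h]
iihGQGE => iihmQGE   [G ::= m]
iihmQGE => iihmyymGE   [Q ::= y y m]
iihmyymGE => iihmyymhE   [G ::= h]
iihmyymhE => iihmyymhyh   [E ::= y h]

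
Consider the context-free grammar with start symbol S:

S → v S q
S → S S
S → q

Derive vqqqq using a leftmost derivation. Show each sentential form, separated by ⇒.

S ⇒ SS   [S → S S]
SS ⇒ SSS   [S → S S]
SSS ⇒ vSqSS   [S → v S q]
vSqSS ⇒ vqqSS   [S → q]
vqqSS ⇒ vqqqS   [S → q]
vqqqS ⇒ vqqqq   [S → q]

S⇒SS⇒SSS⇒vSqSS⇒vqqSS⇒vqqqS⇒vqqqq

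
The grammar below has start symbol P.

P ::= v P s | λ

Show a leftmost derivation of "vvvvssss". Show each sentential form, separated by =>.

P => vPs => vvPss => vvvPsss => vvvvPssss => vvvvssss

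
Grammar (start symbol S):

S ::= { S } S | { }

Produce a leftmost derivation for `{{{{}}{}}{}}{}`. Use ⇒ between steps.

S ⇒ {S}S   [S ::= { S } S]
{S}S ⇒ {{S}S}S   [S ::= { S } S]
{{S}S}S ⇒ {{{S}S}S}S   [S ::= { S } S]
{{{S}S}S}S ⇒ {{{{}}S}S}S   [S ::= { }]
{{{{}}S}S}S ⇒ {{{{}}{}}S}S   [S ::= { }]
{{{{}}{}}S}S ⇒ {{{{}}{}}{}}S   [S ::= { }]
{{{{}}{}}{}}S ⇒ {{{{}}{}}{}}{}   [S ::= { }]

S⇒{S}S⇒{{S}S}S⇒{{{S}S}S}S⇒{{{{}}S}S}S⇒{{{{}}{}}S}S⇒{{{{}}{}}{}}S⇒{{{{}}{}}{}}{}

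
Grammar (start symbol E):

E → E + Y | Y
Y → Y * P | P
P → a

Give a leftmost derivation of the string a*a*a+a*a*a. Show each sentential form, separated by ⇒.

E ⇒ E+Y ⇒ Y+Y ⇒ Y*P+Y ⇒ Y*P*P+Y ⇒ P*P*P+Y ⇒ a*P*P+Y ⇒ a*a*P+Y ⇒ a*a*a+Y ⇒ a*a*a+Y*P ⇒ a*a*a+Y*P*P ⇒ a*a*a+P*P*P ⇒ a*a*a+a*P*P ⇒ a*a*a+a*a*P ⇒ a*a*a+a*a*a

E ⇒ E+Y   [E → E + Y]
E+Y ⇒ Y+Y   [E → Y]
Y+Y ⇒ Y*P+Y   [Y → Y * P]
Y*P+Y ⇒ Y*P*P+Y   [Y → Y * P]
Y*P*P+Y ⇒ P*P*P+Y   [Y → P]
P*P*P+Y ⇒ a*P*P+Y   [P → a]
a*P*P+Y ⇒ a*a*P+Y   [P → a]
a*a*P+Y ⇒ a*a*a+Y   [P → a]
a*a*a+Y ⇒ a*a*a+Y*P   [Y → Y * P]
a*a*a+Y*P ⇒ a*a*a+Y*P*P   [Y → Y * P]
a*a*a+Y*P*P ⇒ a*a*a+P*P*P   [Y → P]
a*a*a+P*P*P ⇒ a*a*a+a*P*P   [P → a]
a*a*a+a*P*P ⇒ a*a*a+a*a*P   [P → a]
a*a*a+a*a*P ⇒ a*a*a+a*a*a   [P → a]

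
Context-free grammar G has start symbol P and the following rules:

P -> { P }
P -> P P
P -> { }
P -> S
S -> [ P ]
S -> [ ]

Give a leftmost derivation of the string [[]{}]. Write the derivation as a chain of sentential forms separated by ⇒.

P ⇒ S ⇒ [P] ⇒ [PP] ⇒ [SP] ⇒ [[]P] ⇒ [[]{}]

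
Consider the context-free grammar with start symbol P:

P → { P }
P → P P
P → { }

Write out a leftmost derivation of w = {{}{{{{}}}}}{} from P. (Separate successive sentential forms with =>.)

P => PP => {P}P => {PP}P => {{}P}P => {{}{P}}P => {{}{{P}}}P => {{}{{{P}}}}P => {{}{{{{}}}}}P => {{}{{{{}}}}}{}

P => PP   [P → P P]
PP => {P}P   [P → { P }]
{P}P => {PP}P   [P → P P]
{PP}P => {{}P}P   [P → { }]
{{}P}P => {{}{P}}P   [P → { P }]
{{}{P}}P => {{}{{P}}}P   [P → { P }]
{{}{{P}}}P => {{}{{{P}}}}P   [P → { P }]
{{}{{{P}}}}P => {{}{{{{}}}}}P   [P → { }]
{{}{{{{}}}}}P => {{}{{{{}}}}}{}   [P → { }]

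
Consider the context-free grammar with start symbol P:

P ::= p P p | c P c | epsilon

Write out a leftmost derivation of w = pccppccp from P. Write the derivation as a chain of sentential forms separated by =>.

P => pPp   [P ::= p P p]
pPp => pcPcp   [P ::= c P c]
pcPcp => pccPccp   [P ::= c P c]
pccPccp => pccpPpccp   [P ::= p P p]
pccpPpccp => pccppccp   [P ::= epsilon]

P => pPp => pcPcp => pccPccp => pccpPpccp => pccppccp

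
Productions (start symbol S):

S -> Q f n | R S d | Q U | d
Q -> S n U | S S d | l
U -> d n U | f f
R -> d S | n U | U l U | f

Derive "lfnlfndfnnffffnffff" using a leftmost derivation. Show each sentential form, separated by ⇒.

S ⇒ QU   [S -> Q U]
QU ⇒ SnUU   [Q -> S n U]
SnUU ⇒ QUnUU   [S -> Q U]
QUnUU ⇒ SnUUnUU   [Q -> S n U]
SnUUnUU ⇒ QfnnUUnUU   [S -> Q f n]
QfnnUUnUU ⇒ SSdfnnUUnUU   [Q -> S S d]
SSdfnnUUnUU ⇒ QfnSdfnnUUnUU   [S -> Q f n]
QfnSdfnnUUnUU ⇒ lfnSdfnnUUnUU   [Q -> l]
lfnSdfnnUUnUU ⇒ lfnQfndfnnUUnUU   [S -> Q f n]
lfnQfndfnnUUnUU ⇒ lfnlfndfnnUUnUU   [Q -> l]
lfnlfndfnnUUnUU ⇒ lfnlfndfnnffUnUU   [U -> f f]
lfnlfndfnnffUnUU ⇒ lfnlfndfnnffffnUU   [U -> f f]
lfnlfndfnnffffnUU ⇒ lfnlfndfnnffffnffU   [U -> f f]
lfnlfndfnnffffnffU ⇒ lfnlfndfnnffffnffff   [U -> f f]

S ⇒ QU ⇒ SnUU ⇒ QUnUU ⇒ SnUUnUU ⇒ QfnnUUnUU ⇒ SSdfnnUUnUU ⇒ QfnSdfnnUUnUU ⇒ lfnSdfnnUUnUU ⇒ lfnQfndfnnUUnUU ⇒ lfnlfndfnnUUnUU ⇒ lfnlfndfnnffUnUU ⇒ lfnlfndfnnffffnUU ⇒ lfnlfndfnnffffnffU ⇒ lfnlfndfnnffffnffff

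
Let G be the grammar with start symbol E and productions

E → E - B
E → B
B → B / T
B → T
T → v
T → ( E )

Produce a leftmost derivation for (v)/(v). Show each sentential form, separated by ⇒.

E ⇒ B   [E → B]
B ⇒ B/T   [B → B / T]
B/T ⇒ T/T   [B → T]
T/T ⇒ (E)/T   [T → ( E )]
(E)/T ⇒ (B)/T   [E → B]
(B)/T ⇒ (T)/T   [B → T]
(T)/T ⇒ (v)/T   [T → v]
(v)/T ⇒ (v)/(E)   [T → ( E )]
(v)/(E) ⇒ (v)/(B)   [E → B]
(v)/(B) ⇒ (v)/(T)   [B → T]
(v)/(T) ⇒ (v)/(v)   [T → v]

E⇒B⇒B/T⇒T/T⇒(E)/T⇒(B)/T⇒(T)/T⇒(v)/T⇒(v)/(E)⇒(v)/(B)⇒(v)/(T)⇒(v)/(v)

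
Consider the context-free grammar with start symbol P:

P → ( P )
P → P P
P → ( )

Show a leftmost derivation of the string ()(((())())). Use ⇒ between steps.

P ⇒ PP ⇒ ()P ⇒ ()(P) ⇒ ()((P)) ⇒ ()((PP)) ⇒ ()(((P)P)) ⇒ ()(((())P)) ⇒ ()(((())()))

P ⇒ PP   [P → P P]
PP ⇒ ()P   [P → ( )]
()P ⇒ ()(P)   [P → ( P )]
()(P) ⇒ ()((P))   [P → ( P )]
()((P)) ⇒ ()((PP))   [P → P P]
()((PP)) ⇒ ()(((P)P))   [P → ( P )]
()(((P)P)) ⇒ ()(((())P))   [P → ( )]
()(((())P)) ⇒ ()(((())()))   [P → ( )]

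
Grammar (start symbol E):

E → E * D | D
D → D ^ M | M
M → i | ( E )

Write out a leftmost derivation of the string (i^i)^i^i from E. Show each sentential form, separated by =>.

E => D => D^M => D^M^M => M^M^M => (E)^M^M => (D)^M^M => (D^M)^M^M => (M^M)^M^M => (i^M)^M^M => (i^i)^M^M => (i^i)^i^M => (i^i)^i^i

E => D   [E → D]
D => D^M   [D → D ^ M]
D^M => D^M^M   [D → D ^ M]
D^M^M => M^M^M   [D → M]
M^M^M => (E)^M^M   [M → ( E )]
(E)^M^M => (D)^M^M   [E → D]
(D)^M^M => (D^M)^M^M   [D → D ^ M]
(D^M)^M^M => (M^M)^M^M   [D → M]
(M^M)^M^M => (i^M)^M^M   [M → i]
(i^M)^M^M => (i^i)^M^M   [M → i]
(i^i)^M^M => (i^i)^i^M   [M → i]
(i^i)^i^M => (i^i)^i^i   [M → i]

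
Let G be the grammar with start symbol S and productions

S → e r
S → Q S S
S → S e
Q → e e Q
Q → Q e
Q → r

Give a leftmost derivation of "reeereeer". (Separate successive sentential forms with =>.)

S => QSS   [S → Q S S]
QSS => QeSS   [Q → Q e]
QeSS => QeeSS   [Q → Q e]
QeeSS => reeSS   [Q → r]
reeSS => reeSeS   [S → S e]
reeSeS => reeSeeS   [S → S e]
reeSeeS => reeereeS   [S → e r]
reeereeS => reeereeer   [S → e r]

S=>QSS=>QeSS=>QeeSS=>reeSS=>reeSeS=>reeSeeS=>reeereeS=>reeereeer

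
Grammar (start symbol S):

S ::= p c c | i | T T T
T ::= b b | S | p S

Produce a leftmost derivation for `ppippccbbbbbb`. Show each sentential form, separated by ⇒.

S ⇒ TTT ⇒ pSTT ⇒ pTTTTT ⇒ ppSTTTT ⇒ ppiTTTT ⇒ ppipSTTT ⇒ ppippccTTT ⇒ ppippccbbTT ⇒ ppippccbbbbT ⇒ ppippccbbbbbb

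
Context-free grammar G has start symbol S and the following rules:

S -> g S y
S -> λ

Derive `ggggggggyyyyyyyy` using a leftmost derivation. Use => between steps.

S => gSy => ggSyy => gggSyyy => ggggSyyyy => gggggSyyyyy => ggggggSyyyyyy => gggggggSyyyyyyy => ggggggggSyyyyyyyy => ggggggggyyyyyyyy

S => gSy   [S -> g S y]
gSy => ggSyy   [S -> g S y]
ggSyy => gggSyyy   [S -> g S y]
gggSyyy => ggggSyyyy   [S -> g S y]
ggggSyyyy => gggggSyyyyy   [S -> g S y]
gggggSyyyyy => ggggggSyyyyyy   [S -> g S y]
ggggggSyyyyyy => gggggggSyyyyyyy   [S -> g S y]
gggggggSyyyyyyy => ggggggggSyyyyyyyy   [S -> g S y]
ggggggggSyyyyyyyy => ggggggggyyyyyyyy   [S -> λ]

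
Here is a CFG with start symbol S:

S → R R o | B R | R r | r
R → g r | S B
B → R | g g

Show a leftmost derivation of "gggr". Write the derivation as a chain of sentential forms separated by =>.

S => BR => ggR => gggr

S => BR   [S → B R]
BR => ggR   [B → g g]
ggR => gggr   [R → g r]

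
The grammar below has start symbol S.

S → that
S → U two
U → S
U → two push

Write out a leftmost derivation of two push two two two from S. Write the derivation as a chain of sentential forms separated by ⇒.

S ⇒ U two   [S → U two]
U two ⇒ S two   [U → S]
S two ⇒ U two two   [S → U two]
U two two ⇒ S two two   [U → S]
S two two ⇒ U two two two   [S → U two]
U two two two ⇒ two push two two two   [U → two push]

S ⇒ U two ⇒ S two ⇒ U two two ⇒ S two two ⇒ U two two two ⇒ two push two two two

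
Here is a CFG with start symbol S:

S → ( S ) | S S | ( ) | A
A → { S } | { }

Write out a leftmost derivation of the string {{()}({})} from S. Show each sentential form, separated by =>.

S=>A=>{S}=>{SS}=>{AS}=>{{S}S}=>{{()}S}=>{{()}(S)}=>{{()}(A)}=>{{()}({})}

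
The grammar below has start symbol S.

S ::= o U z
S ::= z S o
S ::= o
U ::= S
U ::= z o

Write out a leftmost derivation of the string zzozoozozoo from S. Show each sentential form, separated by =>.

S => zSo   [S ::= z S o]
zSo => zzSoo   [S ::= z S o]
zzSoo => zzoUzoo   [S ::= o U z]
zzoUzoo => zzoSzoo   [U ::= S]
zzoSzoo => zzozSozoo   [S ::= z S o]
zzozSozoo => zzozoUzozoo   [S ::= o U z]
zzozoUzozoo => zzozoSzozoo   [U ::= S]
zzozoSzozoo => zzozoozozoo   [S ::= o]

S=>zSo=>zzSoo=>zzoUzoo=>zzoSzoo=>zzozSozoo=>zzozoUzozoo=>zzozoSzozoo=>zzozoozozoo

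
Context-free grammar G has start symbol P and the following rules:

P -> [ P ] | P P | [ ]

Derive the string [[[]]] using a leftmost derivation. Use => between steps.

P => [P] => [[P]] => [[[]]]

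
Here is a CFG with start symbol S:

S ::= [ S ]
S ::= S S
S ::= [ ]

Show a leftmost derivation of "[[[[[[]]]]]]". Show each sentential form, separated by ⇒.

S ⇒ [S] ⇒ [[S]] ⇒ [[[S]]] ⇒ [[[[S]]]] ⇒ [[[[[S]]]]] ⇒ [[[[[[]]]]]]

S ⇒ [S]   [S ::= [ S ]]
[S] ⇒ [[S]]   [S ::= [ S ]]
[[S]] ⇒ [[[S]]]   [S ::= [ S ]]
[[[S]]] ⇒ [[[[S]]]]   [S ::= [ S ]]
[[[[S]]]] ⇒ [[[[[S]]]]]   [S ::= [ S ]]
[[[[[S]]]]] ⇒ [[[[[[]]]]]]   [S ::= [ ]]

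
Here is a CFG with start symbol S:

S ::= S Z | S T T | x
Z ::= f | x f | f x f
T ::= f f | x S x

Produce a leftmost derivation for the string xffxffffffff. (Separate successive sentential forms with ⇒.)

S⇒SZ⇒SZZ⇒STTZZ⇒SZTTZZ⇒SZZTTZZ⇒SZZZTTZZ⇒xZZZTTZZ⇒xfZZTTZZ⇒xffxfZTTZZ⇒xffxffTTZZ⇒xffxffffTZZ⇒xffxffffffZZ⇒xffxfffffffZ⇒xffxffffffff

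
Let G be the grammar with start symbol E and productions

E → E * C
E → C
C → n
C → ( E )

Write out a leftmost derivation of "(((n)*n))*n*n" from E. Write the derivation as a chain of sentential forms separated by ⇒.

E ⇒ E*C   [E → E * C]
E*C ⇒ E*C*C   [E → E * C]
E*C*C ⇒ C*C*C   [E → C]
C*C*C ⇒ (E)*C*C   [C → ( E )]
(E)*C*C ⇒ (C)*C*C   [E → C]
(C)*C*C ⇒ ((E))*C*C   [C → ( E )]
((E))*C*C ⇒ ((E*C))*C*C   [E → E * C]
((E*C))*C*C ⇒ ((C*C))*C*C   [E → C]
((C*C))*C*C ⇒ (((E)*C))*C*C   [C → ( E )]
(((E)*C))*C*C ⇒ (((C)*C))*C*C   [E → C]
(((C)*C))*C*C ⇒ (((n)*C))*C*C   [C → n]
(((n)*C))*C*C ⇒ (((n)*n))*C*C   [C → n]
(((n)*n))*C*C ⇒ (((n)*n))*n*C   [C → n]
(((n)*n))*n*C ⇒ (((n)*n))*n*n   [C → n]

E ⇒ E*C ⇒ E*C*C ⇒ C*C*C ⇒ (E)*C*C ⇒ (C)*C*C ⇒ ((E))*C*C ⇒ ((E*C))*C*C ⇒ ((C*C))*C*C ⇒ (((E)*C))*C*C ⇒ (((C)*C))*C*C ⇒ (((n)*C))*C*C ⇒ (((n)*n))*C*C ⇒ (((n)*n))*n*C ⇒ (((n)*n))*n*n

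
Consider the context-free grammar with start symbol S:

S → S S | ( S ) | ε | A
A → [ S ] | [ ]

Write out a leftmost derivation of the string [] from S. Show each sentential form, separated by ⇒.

S ⇒ SS ⇒ AS ⇒ []S ⇒ []

S ⇒ SS   [S → S S]
SS ⇒ AS   [S → A]
AS ⇒ []S   [A → [ ]]
[]S ⇒ []   [S → ε]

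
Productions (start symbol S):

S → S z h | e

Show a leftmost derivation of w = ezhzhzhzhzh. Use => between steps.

S => Szh => Szhzh => Szhzhzh => Szhzhzhzh => Szhzhzhzhzh => ezhzhzhzhzh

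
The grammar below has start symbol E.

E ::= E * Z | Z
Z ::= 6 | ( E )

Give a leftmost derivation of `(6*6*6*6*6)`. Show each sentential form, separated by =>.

E => Z => (E) => (E*Z) => (E*Z*Z) => (E*Z*Z*Z) => (E*Z*Z*Z*Z) => (Z*Z*Z*Z*Z) => (6*Z*Z*Z*Z) => (6*6*Z*Z*Z) => (6*6*6*Z*Z) => (6*6*6*6*Z) => (6*6*6*6*6)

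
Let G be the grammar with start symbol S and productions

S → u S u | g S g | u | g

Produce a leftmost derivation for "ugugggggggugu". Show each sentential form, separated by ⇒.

S ⇒ uSu ⇒ ugSgu ⇒ uguSugu ⇒ ugugSgugu ⇒ uguggSggugu ⇒ ugugggSgggugu ⇒ ugugggggggugu

S ⇒ uSu   [S → u S u]
uSu ⇒ ugSgu   [S → g S g]
ugSgu ⇒ uguSugu   [S → u S u]
uguSugu ⇒ ugugSgugu   [S → g S g]
ugugSgugu ⇒ uguggSggugu   [S → g S g]
uguggSggugu ⇒ ugugggSgggugu   [S → g S g]
ugugggSgggugu ⇒ ugugggggggugu   [S → g]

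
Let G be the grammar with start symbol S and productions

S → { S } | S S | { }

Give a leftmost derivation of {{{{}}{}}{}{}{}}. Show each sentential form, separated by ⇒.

S⇒{S}⇒{SS}⇒{SSS}⇒{SSSS}⇒{{S}SSS}⇒{{SS}SSS}⇒{{{S}S}SSS}⇒{{{{}}S}SSS}⇒{{{{}}{}}SSS}⇒{{{{}}{}}{}SS}⇒{{{{}}{}}{}{}S}⇒{{{{}}{}}{}{}{}}

S ⇒ {S}   [S → { S }]
{S} ⇒ {SS}   [S → S S]
{SS} ⇒ {SSS}   [S → S S]
{SSS} ⇒ {SSSS}   [S → S S]
{SSSS} ⇒ {{S}SSS}   [S → { S }]
{{S}SSS} ⇒ {{SS}SSS}   [S → S S]
{{SS}SSS} ⇒ {{{S}S}SSS}   [S → { S }]
{{{S}S}SSS} ⇒ {{{{}}S}SSS}   [S → { }]
{{{{}}S}SSS} ⇒ {{{{}}{}}SSS}   [S → { }]
{{{{}}{}}SSS} ⇒ {{{{}}{}}{}SS}   [S → { }]
{{{{}}{}}{}SS} ⇒ {{{{}}{}}{}{}S}   [S → { }]
{{{{}}{}}{}{}S} ⇒ {{{{}}{}}{}{}{}}   [S → { }]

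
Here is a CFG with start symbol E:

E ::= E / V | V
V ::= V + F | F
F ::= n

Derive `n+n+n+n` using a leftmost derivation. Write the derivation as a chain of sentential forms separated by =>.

E=>V=>V+F=>V+F+F=>V+F+F+F=>F+F+F+F=>n+F+F+F=>n+n+F+F=>n+n+n+F=>n+n+n+n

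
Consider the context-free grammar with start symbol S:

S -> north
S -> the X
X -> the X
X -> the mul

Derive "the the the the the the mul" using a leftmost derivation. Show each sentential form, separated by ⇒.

S ⇒ the X   [S -> the X]
the X ⇒ the the X   [X -> the X]
the the X ⇒ the the the X   [X -> the X]
the the the X ⇒ the the the the X   [X -> the X]
the the the the X ⇒ the the the the the X   [X -> the X]
the the the the the X ⇒ the the the the the the mul   [X -> the mul]

S ⇒ the X ⇒ the the X ⇒ the the the X ⇒ the the the the X ⇒ the the the the the X ⇒ the the the the the the mul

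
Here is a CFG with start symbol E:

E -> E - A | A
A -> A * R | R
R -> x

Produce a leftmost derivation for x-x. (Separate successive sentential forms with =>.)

E => E-A   [E -> E - A]
E-A => A-A   [E -> A]
A-A => R-A   [A -> R]
R-A => x-A   [R -> x]
x-A => x-R   [A -> R]
x-R => x-x   [R -> x]

E => E-A => A-A => R-A => x-A => x-R => x-x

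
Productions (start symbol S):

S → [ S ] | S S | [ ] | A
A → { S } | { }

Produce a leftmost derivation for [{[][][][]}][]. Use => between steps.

S=>SS=>[S]S=>[A]S=>[{S}]S=>[{SS}]S=>[{SSS}]S=>[{SSSS}]S=>[{[]SSS}]S=>[{[][]SS}]S=>[{[][][]S}]S=>[{[][][][]}]S=>[{[][][][]}][]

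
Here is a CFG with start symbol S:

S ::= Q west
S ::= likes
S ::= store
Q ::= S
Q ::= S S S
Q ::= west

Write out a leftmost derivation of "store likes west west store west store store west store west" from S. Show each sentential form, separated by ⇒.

S ⇒ Q west ⇒ S S S west ⇒ store S S west ⇒ store Q west S west ⇒ store S S S west S west ⇒ store Q west S S west S west ⇒ store S S S west S S west S west ⇒ store likes S S west S S west S west ⇒ store likes Q west S west S S west S west ⇒ store likes west west S west S S west S west ⇒ store likes west west store west S S west S west ⇒ store likes west west store west store S west S west ⇒ store likes west west store west store store west S west ⇒ store likes west west store west store store west store west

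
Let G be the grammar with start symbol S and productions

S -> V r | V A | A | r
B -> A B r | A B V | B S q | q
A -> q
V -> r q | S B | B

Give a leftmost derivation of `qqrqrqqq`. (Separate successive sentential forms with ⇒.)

S ⇒ VA   [S -> V A]
VA ⇒ SBA   [V -> S B]
SBA ⇒ VABA   [S -> V A]
VABA ⇒ BABA   [V -> B]
BABA ⇒ ABrABA   [B -> A B r]
ABrABA ⇒ qBrABA   [A -> q]
qBrABA ⇒ qBSqrABA   [B -> B S q]
qBSqrABA ⇒ qqSqrABA   [B -> q]
qqSqrABA ⇒ qqrqrABA   [S -> r]
qqrqrABA ⇒ qqrqrqBA   [A -> q]
qqrqrqBA ⇒ qqrqrqqA   [B -> q]
qqrqrqqA ⇒ qqrqrqqq   [A -> q]

S ⇒ VA ⇒ SBA ⇒ VABA ⇒ BABA ⇒ ABrABA ⇒ qBrABA ⇒ qBSqrABA ⇒ qqSqrABA ⇒ qqrqrABA ⇒ qqrqrqBA ⇒ qqrqrqqA ⇒ qqrqrqqq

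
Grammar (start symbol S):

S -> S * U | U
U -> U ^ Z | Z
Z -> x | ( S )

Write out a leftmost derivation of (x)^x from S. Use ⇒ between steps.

S⇒U⇒U^Z⇒Z^Z⇒(S)^Z⇒(U)^Z⇒(Z)^Z⇒(x)^Z⇒(x)^x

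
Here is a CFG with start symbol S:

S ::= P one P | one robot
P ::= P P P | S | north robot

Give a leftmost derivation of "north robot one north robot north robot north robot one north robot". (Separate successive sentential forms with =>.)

S => P one P => P P P one P => S P P one P => P one P P P one P => north robot one P P P one P => north robot one north robot P P one P => north robot one north robot north robot P one P => north robot one north robot north robot north robot one P => north robot one north robot north robot north robot one north robot

S => P one P   [S ::= P one P]
P one P => P P P one P   [P ::= P P P]
P P P one P => S P P one P   [P ::= S]
S P P one P => P one P P P one P   [S ::= P one P]
P one P P P one P => north robot one P P P one P   [P ::= north robot]
north robot one P P P one P => north robot one north robot P P one P   [P ::= north robot]
north robot one north robot P P one P => north robot one north robot north robot P one P   [P ::= north robot]
north robot one north robot north robot P one P => north robot one north robot north robot north robot one P   [P ::= north robot]
north robot one north robot north robot north robot one P => north robot one north robot north robot north robot one north robot   [P ::= north robot]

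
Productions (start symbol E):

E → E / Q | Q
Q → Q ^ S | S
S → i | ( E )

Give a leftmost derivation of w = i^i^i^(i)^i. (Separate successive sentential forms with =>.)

E => Q => Q^S => Q^S^S => Q^S^S^S => Q^S^S^S^S => S^S^S^S^S => i^S^S^S^S => i^i^S^S^S => i^i^i^S^S => i^i^i^(E)^S => i^i^i^(Q)^S => i^i^i^(S)^S => i^i^i^(i)^S => i^i^i^(i)^i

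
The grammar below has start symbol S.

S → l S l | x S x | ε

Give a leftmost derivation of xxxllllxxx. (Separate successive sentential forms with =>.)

S => xSx   [S → x S x]
xSx => xxSxx   [S → x S x]
xxSxx => xxxSxxx   [S → x S x]
xxxSxxx => xxxlSlxxx   [S → l S l]
xxxlSlxxx => xxxllSllxxx   [S → l S l]
xxxllSllxxx => xxxllllxxx   [S → ε]

S=>xSx=>xxSxx=>xxxSxxx=>xxxlSlxxx=>xxxllSllxxx=>xxxllllxxx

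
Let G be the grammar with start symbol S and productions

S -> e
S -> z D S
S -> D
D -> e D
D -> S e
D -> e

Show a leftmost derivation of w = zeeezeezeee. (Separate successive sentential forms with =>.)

S => zDS => zeDS => zeSeS => zeeeS => zeeezDS => zeeezeS => zeeezeD => zeeezeeD => zeeezeeSe => zeeezeezDSe => zeeezeezeSe => zeeezeezeee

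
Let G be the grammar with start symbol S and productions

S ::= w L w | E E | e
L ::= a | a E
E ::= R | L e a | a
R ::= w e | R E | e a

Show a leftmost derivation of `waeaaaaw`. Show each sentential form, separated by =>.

S => wLw => waEw => waRw => waREw => waREEw => waREEEw => waeaEEEw => waeaaEEw => waeaaaEw => waeaaaaw

S => wLw   [S ::= w L w]
wLw => waEw   [L ::= a E]
waEw => waRw   [E ::= R]
waRw => waREw   [R ::= R E]
waREw => waREEw   [R ::= R E]
waREEw => waREEEw   [R ::= R E]
waREEEw => waeaEEEw   [R ::= e a]
waeaEEEw => waeaaEEw   [E ::= a]
waeaaEEw => waeaaaEw   [E ::= a]
waeaaaEw => waeaaaaw   [E ::= a]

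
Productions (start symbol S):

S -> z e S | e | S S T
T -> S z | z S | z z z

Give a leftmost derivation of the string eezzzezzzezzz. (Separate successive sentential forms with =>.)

S => SST => SSTST => SSTSTST => eSTSTST => eeTSTST => eezzzSTST => eezzzeTST => eezzzezzzST => eezzzezzzeT => eezzzezzzezzz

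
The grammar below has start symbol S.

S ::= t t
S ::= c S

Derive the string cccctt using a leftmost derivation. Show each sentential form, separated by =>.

S=>cS=>ccS=>cccS=>ccccS=>cccctt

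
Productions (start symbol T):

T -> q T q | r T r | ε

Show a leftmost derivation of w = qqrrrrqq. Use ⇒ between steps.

T ⇒ qTq ⇒ qqTqq ⇒ qqrTrqq ⇒ qqrrTrrqq ⇒ qqrrrrqq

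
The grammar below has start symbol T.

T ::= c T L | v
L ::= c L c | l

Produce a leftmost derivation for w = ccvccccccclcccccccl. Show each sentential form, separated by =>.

T => cTL   [T ::= c T L]
cTL => ccTLL   [T ::= c T L]
ccTLL => ccvLL   [T ::= v]
ccvLL => ccvcLcL   [L ::= c L c]
ccvcLcL => ccvccLccL   [L ::= c L c]
ccvccLccL => ccvcccLcccL   [L ::= c L c]
ccvcccLcccL => ccvccccLccccL   [L ::= c L c]
ccvccccLccccL => ccvcccccLcccccL   [L ::= c L c]
ccvcccccLcccccL => ccvccccccLccccccL   [L ::= c L c]
ccvccccccLccccccL => ccvcccccccLcccccccL   [L ::= c L c]
ccvcccccccLcccccccL => ccvccccccclcccccccL   [L ::= l]
ccvccccccclcccccccL => ccvccccccclcccccccl   [L ::= l]

T => cTL => ccTLL => ccvLL => ccvcLcL => ccvccLccL => ccvcccLcccL => ccvccccLccccL => ccvcccccLcccccL => ccvccccccLccccccL => ccvcccccccLcccccccL => ccvccccccclcccccccL => ccvccccccclcccccccl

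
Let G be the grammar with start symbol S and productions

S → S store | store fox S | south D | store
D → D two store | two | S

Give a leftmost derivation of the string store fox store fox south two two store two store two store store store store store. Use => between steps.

S => S store   [S → S store]
S store => S store store   [S → S store]
S store store => store fox S store store   [S → store fox S]
store fox S store store => store fox S store store store   [S → S store]
store fox S store store store => store fox S store store store store   [S → S store]
store fox S store store store store => store fox store fox S store store store store   [S → store fox S]
store fox store fox S store store store store => store fox store fox south D store store store store   [S → south D]
store fox store fox south D store store store store => store fox store fox south D two store store store store store   [D → D two store]
store fox store fox south D two store store store store store => store fox store fox south D two store two store store store store store   [D → D two store]
store fox store fox south D two store two store store store store store => store fox store fox south D two store two store two store store store store store   [D → D two store]
store fox store fox south D two store two store two store store store store store => store fox store fox south two two store two store two store store store store store   [D → two]

S => S store => S store store => store fox S store store => store fox S store store store => store fox S store store store store => store fox store fox S store store store store => store fox store fox south D store store store store => store fox store fox south D two store store store store store => store fox store fox south D two store two store store store store store => store fox store fox south D two store two store two store store store store store => store fox store fox south two two store two store two store store store store store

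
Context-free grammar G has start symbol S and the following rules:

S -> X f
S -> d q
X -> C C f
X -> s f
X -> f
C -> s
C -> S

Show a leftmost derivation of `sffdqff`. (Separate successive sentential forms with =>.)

S => Xf   [S -> X f]
Xf => CCff   [X -> C C f]
CCff => SCff   [C -> S]
SCff => XfCff   [S -> X f]
XfCff => sffCff   [X -> s f]
sffCff => sffSff   [C -> S]
sffSff => sffdqff   [S -> d q]

S => Xf => CCff => SCff => XfCff => sffCff => sffSff => sffdqff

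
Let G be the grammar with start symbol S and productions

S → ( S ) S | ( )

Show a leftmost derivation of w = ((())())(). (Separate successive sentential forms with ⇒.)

S ⇒ (S)S ⇒ ((S)S)S ⇒ ((())S)S ⇒ ((())())S ⇒ ((())())()

S ⇒ (S)S   [S → ( S ) S]
(S)S ⇒ ((S)S)S   [S → ( S ) S]
((S)S)S ⇒ ((())S)S   [S → ( )]
((())S)S ⇒ ((())())S   [S → ( )]
((())())S ⇒ ((())())()   [S → ( )]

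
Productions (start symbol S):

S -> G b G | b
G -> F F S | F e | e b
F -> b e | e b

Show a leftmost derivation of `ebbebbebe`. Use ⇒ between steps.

S⇒GbG⇒FFSbG⇒ebFSbG⇒ebbeSbG⇒ebbebbG⇒ebbebbFe⇒ebbebbebe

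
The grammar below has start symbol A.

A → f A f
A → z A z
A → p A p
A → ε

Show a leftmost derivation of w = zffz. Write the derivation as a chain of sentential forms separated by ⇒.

A ⇒ zAz ⇒ zfAfz ⇒ zffz

A ⇒ zAz   [A → z A z]
zAz ⇒ zfAfz   [A → f A f]
zfAfz ⇒ zffz   [A → ε]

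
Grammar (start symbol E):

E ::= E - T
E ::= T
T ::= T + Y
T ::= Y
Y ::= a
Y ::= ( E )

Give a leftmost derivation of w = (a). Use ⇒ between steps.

E ⇒ T   [E ::= T]
T ⇒ Y   [T ::= Y]
Y ⇒ (E)   [Y ::= ( E )]
(E) ⇒ (T)   [E ::= T]
(T) ⇒ (Y)   [T ::= Y]
(Y) ⇒ (a)   [Y ::= a]

E ⇒ T ⇒ Y ⇒ (E) ⇒ (T) ⇒ (Y) ⇒ (a)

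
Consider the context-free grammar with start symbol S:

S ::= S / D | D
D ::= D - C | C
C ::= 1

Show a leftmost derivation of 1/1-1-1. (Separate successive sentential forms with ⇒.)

S ⇒ S/D ⇒ D/D ⇒ C/D ⇒ 1/D ⇒ 1/D-C ⇒ 1/D-C-C ⇒ 1/C-C-C ⇒ 1/1-C-C ⇒ 1/1-1-C ⇒ 1/1-1-1

S ⇒ S/D   [S ::= S / D]
S/D ⇒ D/D   [S ::= D]
D/D ⇒ C/D   [D ::= C]
C/D ⇒ 1/D   [C ::= 1]
1/D ⇒ 1/D-C   [D ::= D - C]
1/D-C ⇒ 1/D-C-C   [D ::= D - C]
1/D-C-C ⇒ 1/C-C-C   [D ::= C]
1/C-C-C ⇒ 1/1-C-C   [C ::= 1]
1/1-C-C ⇒ 1/1-1-C   [C ::= 1]
1/1-1-C ⇒ 1/1-1-1   [C ::= 1]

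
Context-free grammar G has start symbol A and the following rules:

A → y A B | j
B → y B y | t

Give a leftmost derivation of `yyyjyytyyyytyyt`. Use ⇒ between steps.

A ⇒ yAB   [A → y A B]
yAB ⇒ yyABB   [A → y A B]
yyABB ⇒ yyyABBB   [A → y A B]
yyyABBB ⇒ yyyjBBB   [A → j]
yyyjBBB ⇒ yyyjyByBB   [B → y B y]
yyyjyByBB ⇒ yyyjyyByyBB   [B → y B y]
yyyjyyByyBB ⇒ yyyjyytyyBB   [B → t]
yyyjyytyyBB ⇒ yyyjyytyyyByB   [B → y B y]
yyyjyytyyyByB ⇒ yyyjyytyyyyByyB   [B → y B y]
yyyjyytyyyyByyB ⇒ yyyjyytyyyytyyB   [B → t]
yyyjyytyyyytyyB ⇒ yyyjyytyyyytyyt   [B → t]

A ⇒ yAB ⇒ yyABB ⇒ yyyABBB ⇒ yyyjBBB ⇒ yyyjyByBB ⇒ yyyjyyByyBB ⇒ yyyjyytyyBB ⇒ yyyjyytyyyByB ⇒ yyyjyytyyyyByyB ⇒ yyyjyytyyyytyyB ⇒ yyyjyytyyyytyyt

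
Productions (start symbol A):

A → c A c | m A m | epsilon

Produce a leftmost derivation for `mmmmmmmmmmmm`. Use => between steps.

A => mAm   [A → m A m]
mAm => mmAmm   [A → m A m]
mmAmm => mmmAmmm   [A → m A m]
mmmAmmm => mmmmAmmmm   [A → m A m]
mmmmAmmmm => mmmmmAmmmmm   [A → m A m]
mmmmmAmmmmm => mmmmmmAmmmmmm   [A → m A m]
mmmmmmAmmmmmm => mmmmmmmmmmmm   [A → epsilon]

A=>mAm=>mmAmm=>mmmAmmm=>mmmmAmmmm=>mmmmmAmmmmm=>mmmmmmAmmmmmm=>mmmmmmmmmmmm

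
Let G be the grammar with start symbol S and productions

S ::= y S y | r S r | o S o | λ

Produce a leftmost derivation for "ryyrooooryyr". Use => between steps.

S => rSr   [S ::= r S r]
rSr => rySyr   [S ::= y S y]
rySyr => ryySyyr   [S ::= y S y]
ryySyyr => ryyrSryyr   [S ::= r S r]
ryyrSryyr => ryyroSoryyr   [S ::= o S o]
ryyroSoryyr => ryyrooSooryyr   [S ::= o S o]
ryyrooSooryyr => ryyrooooryyr   [S ::= λ]

S => rSr => rySyr => ryySyyr => ryyrSryyr => ryyroSoryyr => ryyrooSooryyr => ryyrooooryyr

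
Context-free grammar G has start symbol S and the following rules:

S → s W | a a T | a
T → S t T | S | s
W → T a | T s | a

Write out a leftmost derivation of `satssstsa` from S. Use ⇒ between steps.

S⇒sW⇒sTa⇒sStTa⇒satTa⇒satStTa⇒satsWtTa⇒satsTstTa⇒satssstTa⇒satssstsa

S ⇒ sW   [S → s W]
sW ⇒ sTa   [W → T a]
sTa ⇒ sStTa   [T → S t T]
sStTa ⇒ satTa   [S → a]
satTa ⇒ satStTa   [T → S t T]
satStTa ⇒ satsWtTa   [S → s W]
satsWtTa ⇒ satsTstTa   [W → T s]
satsTstTa ⇒ satssstTa   [T → s]
satssstTa ⇒ satssstsa   [T → s]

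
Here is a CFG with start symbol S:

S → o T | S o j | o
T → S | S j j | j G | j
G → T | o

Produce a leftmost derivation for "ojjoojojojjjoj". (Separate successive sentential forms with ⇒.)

S ⇒ Soj ⇒ oToj ⇒ ojGoj ⇒ ojToj ⇒ ojjGoj ⇒ ojjToj ⇒ ojjSjjoj ⇒ ojjSojjjoj ⇒ ojjSojojjjoj ⇒ ojjSojojojjjoj ⇒ ojjoojojojjjoj

S ⇒ Soj   [S → S o j]
Soj ⇒ oToj   [S → o T]
oToj ⇒ ojGoj   [T → j G]
ojGoj ⇒ ojToj   [G → T]
ojToj ⇒ ojjGoj   [T → j G]
ojjGoj ⇒ ojjToj   [G → T]
ojjToj ⇒ ojjSjjoj   [T → S j j]
ojjSjjoj ⇒ ojjSojjjoj   [S → S o j]
ojjSojjjoj ⇒ ojjSojojjjoj   [S → S o j]
ojjSojojjjoj ⇒ ojjSojojojjjoj   [S → S o j]
ojjSojojojjjoj ⇒ ojjoojojojjjoj   [S → o]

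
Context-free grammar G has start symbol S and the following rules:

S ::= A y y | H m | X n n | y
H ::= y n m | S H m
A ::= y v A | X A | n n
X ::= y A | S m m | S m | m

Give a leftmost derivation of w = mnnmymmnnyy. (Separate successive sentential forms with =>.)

S=>Ayy=>XAyy=>SmAyy=>XnnmAyy=>mnnmAyy=>mnnmXAyy=>mnnmSmmAyy=>mnnmymmAyy=>mnnmymmnnyy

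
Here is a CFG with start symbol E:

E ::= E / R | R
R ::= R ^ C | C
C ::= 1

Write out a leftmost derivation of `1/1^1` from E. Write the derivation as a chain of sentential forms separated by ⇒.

E ⇒ E/R ⇒ R/R ⇒ C/R ⇒ 1/R ⇒ 1/R^C ⇒ 1/C^C ⇒ 1/1^C ⇒ 1/1^1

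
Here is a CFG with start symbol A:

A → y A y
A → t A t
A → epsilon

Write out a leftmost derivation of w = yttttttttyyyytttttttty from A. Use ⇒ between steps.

A ⇒ yAy   [A → y A y]
yAy ⇒ ytAty   [A → t A t]
ytAty ⇒ yttAtty   [A → t A t]
yttAtty ⇒ ytttAttty   [A → t A t]
ytttAttty ⇒ yttttAtttty   [A → t A t]
yttttAtttty ⇒ ytttttAttttty   [A → t A t]
ytttttAttttty ⇒ yttttttAtttttty   [A → t A t]
yttttttAtttttty ⇒ ytttttttAttttttty   [A → t A t]
ytttttttAttttttty ⇒ yttttttttAtttttttty   [A → t A t]
yttttttttAtttttttty ⇒ yttttttttyAytttttttty   [A → y A y]
yttttttttyAytttttttty ⇒ yttttttttyyAyytttttttty   [A → y A y]
yttttttttyyAyytttttttty ⇒ yttttttttyyyytttttttty   [A → epsilon]

A ⇒ yAy ⇒ ytAty ⇒ yttAtty ⇒ ytttAttty ⇒ yttttAtttty ⇒ ytttttAttttty ⇒ yttttttAtttttty ⇒ ytttttttAttttttty ⇒ yttttttttAtttttttty ⇒ yttttttttyAytttttttty ⇒ yttttttttyyAyytttttttty ⇒ yttttttttyyyytttttttty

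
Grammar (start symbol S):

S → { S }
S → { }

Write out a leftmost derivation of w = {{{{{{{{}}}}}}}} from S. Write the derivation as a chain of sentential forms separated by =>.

S => {S} => {{S}} => {{{S}}} => {{{{S}}}} => {{{{{S}}}}} => {{{{{{S}}}}}} => {{{{{{{S}}}}}}} => {{{{{{{{}}}}}}}}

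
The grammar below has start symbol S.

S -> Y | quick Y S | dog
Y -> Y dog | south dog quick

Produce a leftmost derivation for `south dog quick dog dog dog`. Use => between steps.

S => Y => Y dog => Y dog dog => Y dog dog dog => south dog quick dog dog dog

S => Y   [S -> Y]
Y => Y dog   [Y -> Y dog]
Y dog => Y dog dog   [Y -> Y dog]
Y dog dog => Y dog dog dog   [Y -> Y dog]
Y dog dog dog => south dog quick dog dog dog   [Y -> south dog quick]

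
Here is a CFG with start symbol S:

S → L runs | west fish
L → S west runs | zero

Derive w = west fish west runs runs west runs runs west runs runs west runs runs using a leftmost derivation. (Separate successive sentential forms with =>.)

S => L runs   [S → L runs]
L runs => S west runs runs   [L → S west runs]
S west runs runs => L runs west runs runs   [S → L runs]
L runs west runs runs => S west runs runs west runs runs   [L → S west runs]
S west runs runs west runs runs => L runs west runs runs west runs runs   [S → L runs]
L runs west runs runs west runs runs => S west runs runs west runs runs west runs runs   [L → S west runs]
S west runs runs west runs runs west runs runs => L runs west runs runs west runs runs west runs runs   [S → L runs]
L runs west runs runs west runs runs west runs runs => S west runs runs west runs runs west runs runs west runs runs   [L → S west runs]
S west runs runs west runs runs west runs runs west runs runs => west fish west runs runs west runs runs west runs runs west runs runs   [S → west fish]

S => L runs => S west runs runs => L runs west runs runs => S west runs runs west runs runs => L runs west runs runs west runs runs => S west runs runs west runs runs west runs runs => L runs west runs runs west runs runs west runs runs => S west runs runs west runs runs west runs runs west runs runs => west fish west runs runs west runs runs west runs runs west runs runs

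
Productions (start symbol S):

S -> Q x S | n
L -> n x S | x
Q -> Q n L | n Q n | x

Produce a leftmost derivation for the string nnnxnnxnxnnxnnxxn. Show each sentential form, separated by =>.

S => QxS => QnLxS => nQnnLxS => nQnLnnLxS => nnQnnLnnLxS => nnQnLnnLnnLxS => nnQnLnLnnLnnLxS => nnnQnnLnLnnLnnLxS => nnnxnnLnLnnLnnLxS => nnnxnnxnLnnLnnLxS => nnnxnnxnxnnLnnLxS => nnnxnnxnxnnxnnLxS => nnnxnnxnxnnxnnxxS => nnnxnnxnxnnxnnxxn

S => QxS   [S -> Q x S]
QxS => QnLxS   [Q -> Q n L]
QnLxS => nQnnLxS   [Q -> n Q n]
nQnnLxS => nQnLnnLxS   [Q -> Q n L]
nQnLnnLxS => nnQnnLnnLxS   [Q -> n Q n]
nnQnnLnnLxS => nnQnLnnLnnLxS   [Q -> Q n L]
nnQnLnnLnnLxS => nnQnLnLnnLnnLxS   [Q -> Q n L]
nnQnLnLnnLnnLxS => nnnQnnLnLnnLnnLxS   [Q -> n Q n]
nnnQnnLnLnnLnnLxS => nnnxnnLnLnnLnnLxS   [Q -> x]
nnnxnnLnLnnLnnLxS => nnnxnnxnLnnLnnLxS   [L -> x]
nnnxnnxnLnnLnnLxS => nnnxnnxnxnnLnnLxS   [L -> x]
nnnxnnxnxnnLnnLxS => nnnxnnxnxnnxnnLxS   [L -> x]
nnnxnnxnxnnxnnLxS => nnnxnnxnxnnxnnxxS   [L -> x]
nnnxnnxnxnnxnnxxS => nnnxnnxnxnnxnnxxn   [S -> n]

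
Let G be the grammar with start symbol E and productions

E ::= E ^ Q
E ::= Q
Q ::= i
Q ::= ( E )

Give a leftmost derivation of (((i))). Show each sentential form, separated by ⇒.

E ⇒ Q   [E ::= Q]
Q ⇒ (E)   [Q ::= ( E )]
(E) ⇒ (Q)   [E ::= Q]
(Q) ⇒ ((E))   [Q ::= ( E )]
((E)) ⇒ ((Q))   [E ::= Q]
((Q)) ⇒ (((E)))   [Q ::= ( E )]
(((E))) ⇒ (((Q)))   [E ::= Q]
(((Q))) ⇒ (((i)))   [Q ::= i]

E ⇒ Q ⇒ (E) ⇒ (Q) ⇒ ((E)) ⇒ ((Q)) ⇒ (((E))) ⇒ (((Q))) ⇒ (((i)))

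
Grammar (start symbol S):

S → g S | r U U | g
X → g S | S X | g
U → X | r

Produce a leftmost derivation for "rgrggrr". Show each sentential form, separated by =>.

S => rUU => rXU => rgSU => rgrUUU => rgrXUU => rgrSXUU => rgrgXUU => rgrggUU => rgrggrU => rgrggrr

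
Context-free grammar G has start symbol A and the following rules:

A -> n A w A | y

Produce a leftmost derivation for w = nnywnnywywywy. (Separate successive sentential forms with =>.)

A=>nAwA=>nnAwAwA=>nnywAwA=>nnywnAwAwA=>nnywnnAwAwAwA=>nnywnnywAwAwA=>nnywnnywywAwA=>nnywnnywywywA=>nnywnnywywywy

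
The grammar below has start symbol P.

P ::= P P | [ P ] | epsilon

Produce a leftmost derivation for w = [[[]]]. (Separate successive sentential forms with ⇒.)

P ⇒ [P]   [P ::= [ P ]]
[P] ⇒ [PP]   [P ::= P P]
[PP] ⇒ [PPP]   [P ::= P P]
[PPP] ⇒ [PPPP]   [P ::= P P]
[PPPP] ⇒ [[P]PPP]   [P ::= [ P ]]
[[P]PPP] ⇒ [[PP]PPP]   [P ::= P P]
[[PP]PPP] ⇒ [[[P]P]PPP]   [P ::= [ P ]]
[[[P]P]PPP] ⇒ [[[]P]PPP]   [P ::= epsilon]
[[[]P]PPP] ⇒ [[[]]PPP]   [P ::= epsilon]
[[[]]PPP] ⇒ [[[]]PP]   [P ::= epsilon]
[[[]]PP] ⇒ [[[]]P]   [P ::= epsilon]
[[[]]P] ⇒ [[[]]]   [P ::= epsilon]

P ⇒ [P] ⇒ [PP] ⇒ [PPP] ⇒ [PPPP] ⇒ [[P]PPP] ⇒ [[PP]PPP] ⇒ [[[P]P]PPP] ⇒ [[[]P]PPP] ⇒ [[[]]PPP] ⇒ [[[]]PP] ⇒ [[[]]P] ⇒ [[[]]]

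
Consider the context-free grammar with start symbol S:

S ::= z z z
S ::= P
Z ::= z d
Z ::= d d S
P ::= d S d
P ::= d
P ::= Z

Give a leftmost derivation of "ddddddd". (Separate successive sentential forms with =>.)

S=>P=>dSd=>dPd=>ddSdd=>ddPdd=>dddSddd=>dddPddd=>ddddddd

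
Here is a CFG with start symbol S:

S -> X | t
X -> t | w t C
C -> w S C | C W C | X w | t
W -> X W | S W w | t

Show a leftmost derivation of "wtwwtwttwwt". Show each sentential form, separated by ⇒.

S ⇒ X ⇒ wtC ⇒ wtwSC ⇒ wtwXC ⇒ wtwwtCC ⇒ wtwwtXwC ⇒ wtwwtwtCwC ⇒ wtwwtwtXwwC ⇒ wtwwtwttwwC ⇒ wtwwtwttwwt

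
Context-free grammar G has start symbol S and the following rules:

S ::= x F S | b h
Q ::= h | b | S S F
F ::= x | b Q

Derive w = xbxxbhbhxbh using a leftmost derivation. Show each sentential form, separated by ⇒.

S ⇒ xFS ⇒ xbQS ⇒ xbSSFS ⇒ xbxFSSFS ⇒ xbxxSSFS ⇒ xbxxbhSFS ⇒ xbxxbhbhFS ⇒ xbxxbhbhxS ⇒ xbxxbhbhxbh

S ⇒ xFS   [S ::= x F S]
xFS ⇒ xbQS   [F ::= b Q]
xbQS ⇒ xbSSFS   [Q ::= S S F]
xbSSFS ⇒ xbxFSSFS   [S ::= x F S]
xbxFSSFS ⇒ xbxxSSFS   [F ::= x]
xbxxSSFS ⇒ xbxxbhSFS   [S ::= b h]
xbxxbhSFS ⇒ xbxxbhbhFS   [S ::= b h]
xbxxbhbhFS ⇒ xbxxbhbhxS   [F ::= x]
xbxxbhbhxS ⇒ xbxxbhbhxbh   [S ::= b h]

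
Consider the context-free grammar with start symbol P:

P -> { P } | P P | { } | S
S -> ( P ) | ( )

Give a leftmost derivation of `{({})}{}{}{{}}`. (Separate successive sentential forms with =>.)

P => PP => PPP => {P}PP => {S}PP => {(P)}PP => {({})}PP => {({})}PPP => {({})}{}PP => {({})}{}{}P => {({})}{}{}{P} => {({})}{}{}{{}}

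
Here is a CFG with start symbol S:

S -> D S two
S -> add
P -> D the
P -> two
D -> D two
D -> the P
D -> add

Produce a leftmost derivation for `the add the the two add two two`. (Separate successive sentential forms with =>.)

S => D S two => the P S two => the D the S two => the add the S two => the add the D S two two => the add the the P S two two => the add the the two S two two => the add the the two add two two

S => D S two   [S -> D S two]
D S two => the P S two   [D -> the P]
the P S two => the D the S two   [P -> D the]
the D the S two => the add the S two   [D -> add]
the add the S two => the add the D S two two   [S -> D S two]
the add the D S two two => the add the the P S two two   [D -> the P]
the add the the P S two two => the add the the two S two two   [P -> two]
the add the the two S two two => the add the the two add two two   [S -> add]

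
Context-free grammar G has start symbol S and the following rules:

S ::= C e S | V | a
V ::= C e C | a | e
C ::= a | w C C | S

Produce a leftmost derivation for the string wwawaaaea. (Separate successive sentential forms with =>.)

S => CeS => wCCeS => wwCCCeS => wwaCCeS => wwawCCCeS => wwawSCCeS => wwawaCCeS => wwawaaCeS => wwawaaaeS => wwawaaaea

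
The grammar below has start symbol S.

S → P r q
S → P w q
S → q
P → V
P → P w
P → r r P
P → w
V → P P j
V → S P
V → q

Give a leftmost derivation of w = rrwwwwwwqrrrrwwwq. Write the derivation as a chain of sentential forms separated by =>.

S => Pwq   [S → P w q]
Pwq => Pwwq   [P → P w]
Pwwq => Vwwq   [P → V]
Vwwq => SPwwq   [V → S P]
SPwwq => PwqPwwq   [S → P w q]
PwqPwwq => PwwqPwwq   [P → P w]
PwwqPwwq => PwwwqPwwq   [P → P w]
PwwwqPwwq => rrPwwwqPwwq   [P → r r P]
rrPwwwqPwwq => rrPwwwwqPwwq   [P → P w]
rrPwwwwqPwwq => rrPwwwwwqPwwq   [P → P w]
rrPwwwwwqPwwq => rrwwwwwwqPwwq   [P → w]
rrwwwwwwqPwwq => rrwwwwwwqrrPwwq   [P → r r P]
rrwwwwwwqrrPwwq => rrwwwwwwqrrrrPwwq   [P → r r P]
rrwwwwwwqrrrrPwwq => rrwwwwwwqrrrrwwwq   [P → w]

S=>Pwq=>Pwwq=>Vwwq=>SPwwq=>PwqPwwq=>PwwqPwwq=>PwwwqPwwq=>rrPwwwqPwwq=>rrPwwwwqPwwq=>rrPwwwwwqPwwq=>rrwwwwwwqPwwq=>rrwwwwwwqrrPwwq=>rrwwwwwwqrrrrPwwq=>rrwwwwwwqrrrrwwwq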